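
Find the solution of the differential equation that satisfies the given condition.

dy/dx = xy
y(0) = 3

General solution: y = Ce^(x²/2)
Applying IC y(0) = 3:
Particular solution: y = 3e^(x²/2)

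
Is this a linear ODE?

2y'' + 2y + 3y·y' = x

No. Nonlinear (product y·y')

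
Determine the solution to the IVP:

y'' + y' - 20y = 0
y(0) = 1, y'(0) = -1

General solution: y = C₁e^(4x) + C₂e^(-5x)
Applying ICs: C₁ = 4/9, C₂ = 5/9
Particular solution: y = (4/9)e^(4x) + (5/9)e^(-5x)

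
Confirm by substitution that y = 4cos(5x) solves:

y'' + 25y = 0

Verification:
y'' = -100cos(5x)
y'' + 25y = 0 ✓

Yes, it is a solution.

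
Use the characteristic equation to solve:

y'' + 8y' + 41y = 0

Characteristic equation: r² + 8r + 41 = 0
Roots: r = -4 ± 5i (complex conjugates)
General solution: y = e^(-4x)(C₁cos(5x) + C₂sin(5x))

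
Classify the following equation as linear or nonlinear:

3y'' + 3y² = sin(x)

Nonlinear (y² term)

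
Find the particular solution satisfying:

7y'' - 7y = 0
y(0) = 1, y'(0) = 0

General solution: y = C₁e^x + C₂e^(-x)
Applying ICs: C₁ = 1/2, C₂ = 1/2
Particular solution: y = (1/2)e^x + (1/2)e^(-x)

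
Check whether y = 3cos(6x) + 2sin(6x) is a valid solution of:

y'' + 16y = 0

Verification:
y'' = -108cos(6x) - 72sin(6x)
y'' + 16y ≠ 0 (frequency mismatch: got 36 instead of 16)

No, it is not a solution.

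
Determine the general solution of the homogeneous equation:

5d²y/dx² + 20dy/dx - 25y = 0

Characteristic equation: 5r² + 20r - 25 = 0
Divide by 5: r² + 4r - 5 = 0
Roots: r = 1, -5 (distinct real)
General solution: y = C₁e^x + C₂e^(-5x)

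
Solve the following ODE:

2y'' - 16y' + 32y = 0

Characteristic equation: 2r² - 16r + 32 = 0
Divide by 2: r² - 8r + 16 = 0
Factored: (r - 4)² = 0
Repeated root: r = 4
General solution: y = (C₁ + C₂x)e^(4x)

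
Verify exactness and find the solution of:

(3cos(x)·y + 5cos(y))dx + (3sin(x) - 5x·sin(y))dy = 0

Verify exactness: ∂M/∂y = ∂N/∂x ✓
Find F(x,y) such that ∂F/∂x = M, ∂F/∂y = N
Solution: 3sin(x)·y + 5x·cos(y) = C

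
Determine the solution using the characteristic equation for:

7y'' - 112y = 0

Characteristic equation: 7r² - 112 = 0
Divide by 7: r² - 16 = 0
Roots: r = 4, -4 (distinct real)
General solution: y = C₁e^(4x) + C₂e^(-4x)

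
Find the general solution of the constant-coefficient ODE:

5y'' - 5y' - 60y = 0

Characteristic equation: 5r² - 5r - 60 = 0
Divide by 5: r² - r - 12 = 0
Roots: r = 4, -3 (distinct real)
General solution: y = C₁e^(4x) + C₂e^(-3x)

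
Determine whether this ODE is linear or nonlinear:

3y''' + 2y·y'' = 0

Nonlinear (y·y'' term)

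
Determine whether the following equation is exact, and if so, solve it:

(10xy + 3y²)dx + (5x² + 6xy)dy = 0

Verify exactness: ∂M/∂y = ∂N/∂x ✓
Find F(x,y) such that ∂F/∂x = M, ∂F/∂y = N
Solution: 5x²y + 3xy² = C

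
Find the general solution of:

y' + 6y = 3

Using integrating factor method:

General solution: y = 1/2 + Ce^(-6x)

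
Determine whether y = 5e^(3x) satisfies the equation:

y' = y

Verification:
y = 5e^(3x)
y' = 15e^(3x)
But y = 5e^(3x)
y' ≠ y — the derivative does not match

No, it is not a solution.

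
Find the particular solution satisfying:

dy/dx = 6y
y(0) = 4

General solution: y = Ce^(6x)
Applying IC y(0) = 4:
Particular solution: y = 4e^(6x)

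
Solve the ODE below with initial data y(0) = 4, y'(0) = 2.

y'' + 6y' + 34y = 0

General solution: y = e^(-3x)(C₁cos(5x) + C₂sin(5x))
Complex roots r = -3 ± 5i
Applying ICs: C₁ = 4, C₂ = 14/5
Particular solution: y = e^(-3x)(4cos(5x) + (14/5)sin(5x))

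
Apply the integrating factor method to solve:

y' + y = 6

Using integrating factor method:

General solution: y = 6 + Ce^(-x)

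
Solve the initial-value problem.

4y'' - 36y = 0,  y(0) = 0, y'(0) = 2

General solution: y = C₁e^(3x) + C₂e^(-3x)
Applying ICs: C₁ = 1/3, C₂ = -1/3
Particular solution: y = (1/3)e^(3x) - (1/3)e^(-3x)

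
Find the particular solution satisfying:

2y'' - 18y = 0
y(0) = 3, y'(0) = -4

General solution: y = C₁e^(3x) + C₂e^(-3x)
Applying ICs: C₁ = 5/6, C₂ = 13/6
Particular solution: y = (5/6)e^(3x) + (13/6)e^(-3x)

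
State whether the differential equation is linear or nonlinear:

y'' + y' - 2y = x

Linear (y and its derivatives appear to the first power only, no products of y terms)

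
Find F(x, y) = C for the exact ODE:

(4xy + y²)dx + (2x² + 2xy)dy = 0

Verify exactness: ∂M/∂y = ∂N/∂x ✓
Find F(x,y) such that ∂F/∂x = M, ∂F/∂y = N
Solution: 2x²y + xy² = C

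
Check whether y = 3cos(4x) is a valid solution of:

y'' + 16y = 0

Verification:
y'' = -48cos(4x)
y'' + 16y = 0 ✓

Yes, it is a solution.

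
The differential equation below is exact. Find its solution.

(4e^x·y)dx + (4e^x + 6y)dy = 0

Verify exactness: ∂M/∂y = ∂N/∂x ✓
Find F(x,y) such that ∂F/∂x = M, ∂F/∂y = N
Solution: 4e^x·y + 3y² = C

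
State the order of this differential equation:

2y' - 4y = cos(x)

The order is 1 (highest derivative is of order 1).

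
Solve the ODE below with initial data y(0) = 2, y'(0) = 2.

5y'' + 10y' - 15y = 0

General solution: y = C₁e^x + C₂e^(-3x)
Applying ICs: C₁ = 2, C₂ = 0
Particular solution: y = 2e^x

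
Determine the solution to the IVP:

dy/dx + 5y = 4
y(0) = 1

General solution: y = 4/5 + Ce^(-5x)
Applying y(0) = 1: C = 1 - 4/5 = 1/5
Particular solution: y = 4/5 + (1/5)e^(-5x)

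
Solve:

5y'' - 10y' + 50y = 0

Characteristic equation: 5r² - 10r + 50 = 0
Divide by 5: r² - 2r + 10 = 0
Roots: r = 1 ± 3i (complex conjugates)
General solution: y = e^x(C₁cos(3x) + C₂sin(3x))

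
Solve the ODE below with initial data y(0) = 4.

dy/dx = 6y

General solution: y = Ce^(6x)
Applying IC y(0) = 4:
Particular solution: y = 4e^(6x)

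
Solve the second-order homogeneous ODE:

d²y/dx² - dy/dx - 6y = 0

Characteristic equation: r² - r - 6 = 0
Roots: r = 3, -2 (distinct real)
General solution: y = C₁e^(3x) + C₂e^(-2x)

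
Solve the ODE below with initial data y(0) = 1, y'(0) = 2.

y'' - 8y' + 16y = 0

General solution: y = (C₁ + C₂x)e^(4x)
Repeated root r = 4
Applying ICs: C₁ = 1, C₂ = -2
Particular solution: y = (1 - 2x)e^(4x)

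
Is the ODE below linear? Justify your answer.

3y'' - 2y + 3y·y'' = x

No. Nonlinear (y·y'' term)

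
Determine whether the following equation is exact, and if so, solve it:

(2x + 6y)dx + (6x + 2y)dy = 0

Verify exactness: ∂M/∂y = ∂N/∂x ✓
Find F(x,y) such that ∂F/∂x = M, ∂F/∂y = N
Solution: x² + 6xy + y² = C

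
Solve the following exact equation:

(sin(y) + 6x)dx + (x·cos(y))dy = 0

Verify exactness: ∂M/∂y = ∂N/∂x ✓
Find F(x,y) such that ∂F/∂x = M, ∂F/∂y = N
Solution: x·sin(y) + 3x² = C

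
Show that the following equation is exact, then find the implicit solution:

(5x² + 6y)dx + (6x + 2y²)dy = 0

Verify exactness: ∂M/∂y = ∂N/∂x ✓
Find F(x,y) such that ∂F/∂x = M, ∂F/∂y = N
Solution: 5x³/3 + 6xy + 2y³/3 = C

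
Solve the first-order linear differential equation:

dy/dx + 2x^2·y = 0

Using integrating factor method:

General solution: y = Ce^(-2x^3/3)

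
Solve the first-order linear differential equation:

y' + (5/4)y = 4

Using integrating factor method:

General solution: y = 16/5 + Ce^(-5x/4)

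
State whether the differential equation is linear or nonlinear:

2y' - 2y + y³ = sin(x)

Nonlinear (y³ term)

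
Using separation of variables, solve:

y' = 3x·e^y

Separating variables and integrating:
-e^(-y) = 3x²/2 + C

General solution: y = -ln(C - 3x²/2)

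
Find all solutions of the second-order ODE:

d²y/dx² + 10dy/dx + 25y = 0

Characteristic equation: r² + 10r + 25 = 0
Factored: (r + 5)² = 0
Repeated root: r = -5
General solution: y = (C₁ + C₂x)e^(-5x)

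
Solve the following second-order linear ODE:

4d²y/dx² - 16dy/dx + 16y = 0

Characteristic equation: 4r² - 16r + 16 = 0
Divide by 4: r² - 4r + 4 = 0
Factored: (r - 2)² = 0
Repeated root: r = 2
General solution: y = (C₁ + C₂x)e^(2x)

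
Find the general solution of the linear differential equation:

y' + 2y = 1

Using integrating factor method:

General solution: y = 1/2 + Ce^(-2x)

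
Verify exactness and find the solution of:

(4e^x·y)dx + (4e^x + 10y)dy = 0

Verify exactness: ∂M/∂y = ∂N/∂x ✓
Find F(x,y) such that ∂F/∂x = M, ∂F/∂y = N
Solution: 4e^x·y + 5y² = C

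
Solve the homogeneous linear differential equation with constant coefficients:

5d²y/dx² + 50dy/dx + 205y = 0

Characteristic equation: 5r² + 50r + 205 = 0
Divide by 5: r² + 10r + 41 = 0
Roots: r = -5 ± 4i (complex conjugates)
General solution: y = e^(-5x)(C₁cos(4x) + C₂sin(4x))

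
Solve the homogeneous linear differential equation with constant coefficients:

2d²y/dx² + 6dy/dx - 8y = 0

Characteristic equation: 2r² + 6r - 8 = 0
Divide by 2: r² + 3r - 4 = 0
Roots: r = 1, -4 (distinct real)
General solution: y = C₁e^x + C₂e^(-4x)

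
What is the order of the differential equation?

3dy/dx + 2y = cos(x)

The order is 1 (highest derivative is of order 1).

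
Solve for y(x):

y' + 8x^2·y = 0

Using integrating factor method:

General solution: y = Ce^(-8x^3/3)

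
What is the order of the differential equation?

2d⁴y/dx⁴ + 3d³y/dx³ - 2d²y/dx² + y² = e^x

The order is 4 (highest derivative is of order 4).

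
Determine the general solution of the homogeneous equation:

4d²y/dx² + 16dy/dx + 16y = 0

Characteristic equation: 4r² + 16r + 16 = 0
Divide by 4: r² + 4r + 4 = 0
Factored: (r + 2)² = 0
Repeated root: r = -2
General solution: y = (C₁ + C₂x)e^(-2x)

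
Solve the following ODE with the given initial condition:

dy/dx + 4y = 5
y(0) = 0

General solution: y = 5/4 + Ce^(-4x)
Applying y(0) = 0: C = 0 - 5/4 = -5/4
Particular solution: y = 5/4 - (5/4)e^(-4x)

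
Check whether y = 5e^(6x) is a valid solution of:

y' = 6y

Verification:
y = 5e^(6x)
y' = 30e^(6x)
6y = 30e^(6x)
y' = 6y ✓

Yes, it is a solution.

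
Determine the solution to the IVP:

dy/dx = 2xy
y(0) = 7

General solution: y = Ce^(x²)
Applying IC y(0) = 7:
Particular solution: y = 7e^(x²)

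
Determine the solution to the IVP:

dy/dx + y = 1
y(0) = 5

General solution: y = 1 + Ce^(-x)
Applying y(0) = 5: C = 5 - 1 = 4
Particular solution: y = 1 + 4e^(-x)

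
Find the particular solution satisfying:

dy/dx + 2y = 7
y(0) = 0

General solution: y = 7/2 + Ce^(-2x)
Applying y(0) = 0: C = 0 - 7/2 = -7/2
Particular solution: y = 7/2 - (7/2)e^(-2x)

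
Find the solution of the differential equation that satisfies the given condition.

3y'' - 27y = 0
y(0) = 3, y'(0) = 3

General solution: y = C₁e^(3x) + C₂e^(-3x)
Applying ICs: C₁ = 2, C₂ = 1
Particular solution: y = 2e^(3x) + e^(-3x)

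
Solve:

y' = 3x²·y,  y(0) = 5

General solution: y = Ce^(x³)
Applying IC y(0) = 5:
Particular solution: y = 5e^(x³)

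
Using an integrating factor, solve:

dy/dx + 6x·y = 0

Using integrating factor method:

General solution: y = Ce^(-3x^2)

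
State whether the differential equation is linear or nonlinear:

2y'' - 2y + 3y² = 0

Nonlinear (y² term)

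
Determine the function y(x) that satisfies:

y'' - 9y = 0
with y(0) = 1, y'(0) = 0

General solution: y = C₁e^(3x) + C₂e^(-3x)
Applying ICs: C₁ = 1/2, C₂ = 1/2
Particular solution: y = (1/2)e^(3x) + (1/2)e^(-3x)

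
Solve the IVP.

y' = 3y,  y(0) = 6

General solution: y = Ce^(3x)
Applying IC y(0) = 6:
Particular solution: y = 6e^(3x)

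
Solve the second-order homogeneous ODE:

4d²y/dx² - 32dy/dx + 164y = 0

Characteristic equation: 4r² - 32r + 164 = 0
Divide by 4: r² - 8r + 41 = 0
Roots: r = 4 ± 5i (complex conjugates)
General solution: y = e^(4x)(C₁cos(5x) + C₂sin(5x))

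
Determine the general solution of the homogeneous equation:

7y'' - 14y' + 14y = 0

Characteristic equation: 7r² - 14r + 14 = 0
Divide by 7: r² - 2r + 2 = 0
Roots: r = 1 ± i (complex conjugates)
General solution: y = e^x(C₁cos(x) + C₂sin(x))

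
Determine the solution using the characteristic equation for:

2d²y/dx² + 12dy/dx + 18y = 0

Characteristic equation: 2r² + 12r + 18 = 0
Divide by 2: r² + 6r + 9 = 0
Factored: (r + 3)² = 0
Repeated root: r = -3
General solution: y = (C₁ + C₂x)e^(-3x)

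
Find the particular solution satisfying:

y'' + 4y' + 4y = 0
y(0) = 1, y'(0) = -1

General solution: y = (C₁ + C₂x)e^(-2x)
Repeated root r = -2
Applying ICs: C₁ = 1, C₂ = 1
Particular solution: y = (1 + x)e^(-2x)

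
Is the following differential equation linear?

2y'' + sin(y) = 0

No. Nonlinear (sin(y) is nonlinear in y)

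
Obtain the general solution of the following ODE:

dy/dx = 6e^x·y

Separating variables and integrating:
ln|y| = 6e^x + C

General solution: y = Ce^(6e^x)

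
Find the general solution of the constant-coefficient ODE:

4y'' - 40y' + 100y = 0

Characteristic equation: 4r² - 40r + 100 = 0
Divide by 4: r² - 10r + 25 = 0
Factored: (r - 5)² = 0
Repeated root: r = 5
General solution: y = (C₁ + C₂x)e^(5x)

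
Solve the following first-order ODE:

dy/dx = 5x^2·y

Separating variables and integrating:
ln|y| = 5x^3/3 + C

General solution: y = Ce^(5x^3/3)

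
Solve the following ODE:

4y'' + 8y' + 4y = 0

Characteristic equation: 4r² + 8r + 4 = 0
Divide by 4: r² + 2r + 1 = 0
Factored: (r + 1)² = 0
Repeated root: r = -1
General solution: y = (C₁ + C₂x)e^(-x)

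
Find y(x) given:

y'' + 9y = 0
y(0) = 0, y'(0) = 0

General solution: y = C₁cos(3x) + C₂sin(3x)
Complex roots r = ±3i
Applying ICs: C₁ = 0, C₂ = 0
Particular solution: y = 0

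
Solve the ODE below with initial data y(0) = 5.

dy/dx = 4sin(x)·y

General solution: y = Ce^(-4cos(x))
Applying IC y(0) = 5:
Particular solution: y = 5e^(4(1-cos(x)))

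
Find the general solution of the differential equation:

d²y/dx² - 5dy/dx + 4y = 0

Characteristic equation: r² - 5r + 4 = 0
Roots: r = 1, 4 (distinct real)
General solution: y = C₁e^x + C₂e^(4x)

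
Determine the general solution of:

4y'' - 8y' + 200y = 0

Characteristic equation: 4r² - 8r + 200 = 0
Divide by 4: r² - 2r + 50 = 0
Roots: r = 1 ± 7i (complex conjugates)
General solution: y = e^x(C₁cos(7x) + C₂sin(7x))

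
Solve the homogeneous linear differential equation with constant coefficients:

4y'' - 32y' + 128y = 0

Characteristic equation: 4r² - 32r + 128 = 0
Divide by 4: r² - 8r + 32 = 0
Roots: r = 4 ± 4i (complex conjugates)
General solution: y = e^(4x)(C₁cos(4x) + C₂sin(4x))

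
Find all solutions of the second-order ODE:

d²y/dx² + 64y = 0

Characteristic equation: r² + 64 = 0
Roots: r = ±8i (complex conjugates)
General solution: y = C₁cos(8x) + C₂sin(8x)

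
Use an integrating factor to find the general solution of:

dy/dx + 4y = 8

Using integrating factor method:

General solution: y = 2 + Ce^(-4x)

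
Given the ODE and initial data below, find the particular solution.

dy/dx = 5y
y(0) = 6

General solution: y = Ce^(5x)
Applying IC y(0) = 6:
Particular solution: y = 6e^(5x)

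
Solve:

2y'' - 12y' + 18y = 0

Characteristic equation: 2r² - 12r + 18 = 0
Divide by 2: r² - 6r + 9 = 0
Factored: (r - 3)² = 0
Repeated root: r = 3
General solution: y = (C₁ + C₂x)e^(3x)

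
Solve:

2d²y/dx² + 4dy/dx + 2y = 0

Characteristic equation: 2r² + 4r + 2 = 0
Divide by 2: r² + 2r + 1 = 0
Factored: (r + 1)² = 0
Repeated root: r = -1
General solution: y = (C₁ + C₂x)e^(-x)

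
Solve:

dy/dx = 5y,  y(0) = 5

General solution: y = Ce^(5x)
Applying IC y(0) = 5:
Particular solution: y = 5e^(5x)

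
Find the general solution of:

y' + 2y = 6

Using integrating factor method:

General solution: y = 3 + Ce^(-2x)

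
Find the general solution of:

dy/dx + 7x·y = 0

Using integrating factor method:

General solution: y = Ce^(-7x^2/2)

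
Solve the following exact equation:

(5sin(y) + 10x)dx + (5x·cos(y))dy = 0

Verify exactness: ∂M/∂y = ∂N/∂x ✓
Find F(x,y) such that ∂F/∂x = M, ∂F/∂y = N
Solution: 5x·sin(y) + 5x² = C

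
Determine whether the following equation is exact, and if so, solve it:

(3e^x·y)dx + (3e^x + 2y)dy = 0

Verify exactness: ∂M/∂y = ∂N/∂x ✓
Find F(x,y) such that ∂F/∂x = M, ∂F/∂y = N
Solution: 3e^x·y + y² = C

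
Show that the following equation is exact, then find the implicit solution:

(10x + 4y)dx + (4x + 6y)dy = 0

Verify exactness: ∂M/∂y = ∂N/∂x ✓
Find F(x,y) such that ∂F/∂x = M, ∂F/∂y = N
Solution: 5x² + 4xy + 3y² = C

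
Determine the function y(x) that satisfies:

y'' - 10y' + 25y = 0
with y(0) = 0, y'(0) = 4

General solution: y = (C₁ + C₂x)e^(5x)
Repeated root r = 5
Applying ICs: C₁ = 0, C₂ = 4
Particular solution: y = 4xe^(5x)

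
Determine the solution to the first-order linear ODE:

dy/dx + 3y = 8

Using integrating factor method:

General solution: y = 8/3 + Ce^(-3x)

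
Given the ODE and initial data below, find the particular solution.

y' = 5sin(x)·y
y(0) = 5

General solution: y = Ce^(-5cos(x))
Applying IC y(0) = 5:
Particular solution: y = 5e^(5(1-cos(x)))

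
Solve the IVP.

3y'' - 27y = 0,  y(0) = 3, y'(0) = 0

General solution: y = C₁e^(3x) + C₂e^(-3x)
Applying ICs: C₁ = 3/2, C₂ = 3/2
Particular solution: y = (3/2)e^(3x) + (3/2)e^(-3x)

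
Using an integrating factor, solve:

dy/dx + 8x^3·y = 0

Using integrating factor method:

General solution: y = Ce^(-2x^4)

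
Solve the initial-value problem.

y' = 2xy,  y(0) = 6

General solution: y = Ce^(x²)
Applying IC y(0) = 6:
Particular solution: y = 6e^(x²)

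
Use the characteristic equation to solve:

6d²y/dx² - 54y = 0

Characteristic equation: 6r² - 54 = 0
Divide by 6: r² - 9 = 0
Roots: r = 3, -3 (distinct real)
General solution: y = C₁e^(3x) + C₂e^(-3x)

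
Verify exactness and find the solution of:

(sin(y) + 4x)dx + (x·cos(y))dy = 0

Verify exactness: ∂M/∂y = ∂N/∂x ✓
Find F(x,y) such that ∂F/∂x = M, ∂F/∂y = N
Solution: x·sin(y) + 2x² = C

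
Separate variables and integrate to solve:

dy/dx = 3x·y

Separating variables and integrating:
ln|y| = 3x^2/2 + C

General solution: y = Ce^(3x^2/2)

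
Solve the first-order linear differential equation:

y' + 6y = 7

Using integrating factor method:

General solution: y = 7/6 + Ce^(-6x)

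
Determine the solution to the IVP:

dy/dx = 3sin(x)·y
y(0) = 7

General solution: y = Ce^(-3cos(x))
Applying IC y(0) = 7:
Particular solution: y = 7e^(3(1-cos(x)))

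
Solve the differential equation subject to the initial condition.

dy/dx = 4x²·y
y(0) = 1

General solution: y = Ce^(4x³/3)
Applying IC y(0) = 1:
Particular solution: y = e^(4x³/3)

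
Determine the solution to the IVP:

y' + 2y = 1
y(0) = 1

General solution: y = 1/2 + Ce^(-2x)
Applying y(0) = 1: C = 1 - 1/2 = 1/2
Particular solution: y = 1/2 + (1/2)e^(-2x)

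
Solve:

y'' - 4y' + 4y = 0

Characteristic equation: r² - 4r + 4 = 0
Factored: (r - 2)² = 0
Repeated root: r = 2
General solution: y = (C₁ + C₂x)e^(2x)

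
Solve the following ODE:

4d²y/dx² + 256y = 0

Characteristic equation: 4r² + 256 = 0
Divide by 4: r² + 64 = 0
Roots: r = ±8i (complex conjugates)
General solution: y = C₁cos(8x) + C₂sin(8x)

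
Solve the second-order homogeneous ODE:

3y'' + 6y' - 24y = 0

Characteristic equation: 3r² + 6r - 24 = 0
Divide by 3: r² + 2r - 8 = 0
Roots: r = 2, -4 (distinct real)
General solution: y = C₁e^(2x) + C₂e^(-4x)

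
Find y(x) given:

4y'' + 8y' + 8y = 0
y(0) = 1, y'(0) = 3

General solution: y = e^(-x)(C₁cos(x) + C₂sin(x))
Complex roots r = -1 ± i
Applying ICs: C₁ = 1, C₂ = 4
Particular solution: y = e^(-x)(cos(x) + 4sin(x))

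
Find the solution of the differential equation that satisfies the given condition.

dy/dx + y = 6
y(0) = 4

General solution: y = 6 + Ce^(-x)
Applying y(0) = 4: C = 4 - 6 = -2
Particular solution: y = 6 - 2e^(-x)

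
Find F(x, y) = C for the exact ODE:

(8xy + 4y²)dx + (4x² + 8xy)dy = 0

Verify exactness: ∂M/∂y = ∂N/∂x ✓
Find F(x,y) such that ∂F/∂x = M, ∂F/∂y = N
Solution: 4x²y + 4xy² = C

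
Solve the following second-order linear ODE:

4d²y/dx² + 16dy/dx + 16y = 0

Characteristic equation: 4r² + 16r + 16 = 0
Divide by 4: r² + 4r + 4 = 0
Factored: (r + 2)² = 0
Repeated root: r = -2
General solution: y = (C₁ + C₂x)e^(-2x)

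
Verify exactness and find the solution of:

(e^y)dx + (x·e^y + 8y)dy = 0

Verify exactness: ∂M/∂y = ∂N/∂x ✓
Find F(x,y) such that ∂F/∂x = M, ∂F/∂y = N
Solution: x·e^y + 4y² = C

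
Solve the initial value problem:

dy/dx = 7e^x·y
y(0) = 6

General solution: y = Ce^(7e^x)
Applying IC y(0) = 6:
Particular solution: y = 6e^(7(e^x - 1))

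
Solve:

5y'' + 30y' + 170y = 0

Characteristic equation: 5r² + 30r + 170 = 0
Divide by 5: r² + 6r + 34 = 0
Roots: r = -3 ± 5i (complex conjugates)
General solution: y = e^(-3x)(C₁cos(5x) + C₂sin(5x))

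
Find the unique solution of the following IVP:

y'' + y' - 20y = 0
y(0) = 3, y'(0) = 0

General solution: y = C₁e^(4x) + C₂e^(-5x)
Applying ICs: C₁ = 5/3, C₂ = 4/3
Particular solution: y = (5/3)e^(4x) + (4/3)e^(-5x)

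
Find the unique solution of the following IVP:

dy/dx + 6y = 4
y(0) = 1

General solution: y = 2/3 + Ce^(-6x)
Applying y(0) = 1: C = 1 - 2/3 = 1/3
Particular solution: y = 2/3 + (1/3)e^(-6x)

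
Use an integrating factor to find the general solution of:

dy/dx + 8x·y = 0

Using integrating factor method:

General solution: y = Ce^(-4x^2)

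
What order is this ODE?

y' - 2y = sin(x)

The order is 1 (highest derivative is of order 1).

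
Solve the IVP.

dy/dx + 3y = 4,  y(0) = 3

General solution: y = 4/3 + Ce^(-3x)
Applying y(0) = 3: C = 3 - 4/3 = 5/3
Particular solution: y = 4/3 + (5/3)e^(-3x)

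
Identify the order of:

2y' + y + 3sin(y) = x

The order is 1 (highest derivative is of order 1).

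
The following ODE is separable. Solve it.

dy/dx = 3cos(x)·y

Separating variables and integrating:
ln|y| = 3sin(x) + C

General solution: y = Ce^(3sin(x))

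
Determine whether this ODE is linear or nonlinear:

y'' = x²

Linear (y and its derivatives appear to the first power only, no products of y terms)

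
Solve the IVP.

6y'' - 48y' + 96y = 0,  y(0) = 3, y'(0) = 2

General solution: y = (C₁ + C₂x)e^(4x)
Repeated root r = 4
Applying ICs: C₁ = 3, C₂ = -10
Particular solution: y = (3 - 10x)e^(4x)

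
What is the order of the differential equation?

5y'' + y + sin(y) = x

The order is 2 (highest derivative is of order 2).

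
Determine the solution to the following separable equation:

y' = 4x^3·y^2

Separating variables and integrating:
-1/y = x^4 + C

General solution: y^-1 = -x^4 + C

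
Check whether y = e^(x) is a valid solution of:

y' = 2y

Verification:
y = e^(x)
y' = e^(x)
But 2y = 2e^(x)
y' ≠ 2y — the derivative does not match

No, it is not a solution.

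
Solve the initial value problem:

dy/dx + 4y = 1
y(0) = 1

General solution: y = 1/4 + Ce^(-4x)
Applying y(0) = 1: C = 1 - 1/4 = 3/4
Particular solution: y = 1/4 + (3/4)e^(-4x)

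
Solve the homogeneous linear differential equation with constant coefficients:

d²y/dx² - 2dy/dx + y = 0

Characteristic equation: r² - 2r + 1 = 0
Factored: (r - 1)² = 0
Repeated root: r = 1
General solution: y = (C₁ + C₂x)e^x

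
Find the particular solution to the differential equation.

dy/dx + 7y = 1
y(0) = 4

General solution: y = 1/7 + Ce^(-7x)
Applying y(0) = 4: C = 4 - 1/7 = 27/7
Particular solution: y = 1/7 + (27/7)e^(-7x)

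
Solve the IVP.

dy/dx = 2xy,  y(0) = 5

General solution: y = Ce^(x²)
Applying IC y(0) = 5:
Particular solution: y = 5e^(x²)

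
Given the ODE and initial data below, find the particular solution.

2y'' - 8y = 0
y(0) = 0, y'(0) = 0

General solution: y = C₁e^(2x) + C₂e^(-2x)
Applying ICs: C₁ = 0, C₂ = 0
Particular solution: y = 0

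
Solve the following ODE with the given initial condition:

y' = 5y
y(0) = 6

General solution: y = Ce^(5x)
Applying IC y(0) = 6:
Particular solution: y = 6e^(5x)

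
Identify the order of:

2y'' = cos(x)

The order is 2 (highest derivative is of order 2).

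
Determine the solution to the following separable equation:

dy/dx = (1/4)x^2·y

Separating variables and integrating:
ln|y| = x^3/12 + C

General solution: y = Ce^(x^3/12)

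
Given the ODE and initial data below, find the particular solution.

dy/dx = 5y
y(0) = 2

General solution: y = Ce^(5x)
Applying IC y(0) = 2:
Particular solution: y = 2e^(5x)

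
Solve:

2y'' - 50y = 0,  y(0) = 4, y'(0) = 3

General solution: y = C₁e^(5x) + C₂e^(-5x)
Applying ICs: C₁ = 23/10, C₂ = 17/10
Particular solution: y = (23/10)e^(5x) + (17/10)e^(-5x)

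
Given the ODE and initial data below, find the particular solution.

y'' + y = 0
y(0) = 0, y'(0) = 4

General solution: y = C₁cos(x) + C₂sin(x)
Complex roots r = ±i
Applying ICs: C₁ = 0, C₂ = 4
Particular solution: y = 4sin(x)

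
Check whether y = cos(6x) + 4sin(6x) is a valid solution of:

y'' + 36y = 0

Verification:
y'' = -36cos(6x) - 144sin(6x)
y'' + 36y = 0 ✓

Yes, it is a solution.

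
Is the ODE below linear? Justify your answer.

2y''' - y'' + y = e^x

Yes. Linear (y and its derivatives appear to the first power only, no products of y terms)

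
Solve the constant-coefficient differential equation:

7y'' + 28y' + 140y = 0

Characteristic equation: 7r² + 28r + 140 = 0
Divide by 7: r² + 4r + 20 = 0
Roots: r = -2 ± 4i (complex conjugates)
General solution: y = e^(-2x)(C₁cos(4x) + C₂sin(4x))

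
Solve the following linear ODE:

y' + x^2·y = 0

Using integrating factor method:

General solution: y = Ce^(-x^3/3)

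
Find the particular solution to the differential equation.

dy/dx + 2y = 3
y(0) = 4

General solution: y = 3/2 + Ce^(-2x)
Applying y(0) = 4: C = 4 - 3/2 = 5/2
Particular solution: y = 3/2 + (5/2)e^(-2x)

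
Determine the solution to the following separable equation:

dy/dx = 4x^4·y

Separating variables and integrating:
ln|y| = 4x^5/5 + C

General solution: y = Ce^(4x^5/5)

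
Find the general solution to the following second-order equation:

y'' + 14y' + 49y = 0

Characteristic equation: r² + 14r + 49 = 0
Factored: (r + 7)² = 0
Repeated root: r = -7
General solution: y = (C₁ + C₂x)e^(-7x)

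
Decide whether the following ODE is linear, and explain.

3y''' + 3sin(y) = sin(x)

Nonlinear (sin(y) is nonlinear in y)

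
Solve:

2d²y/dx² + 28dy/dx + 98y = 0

Characteristic equation: 2r² + 28r + 98 = 0
Divide by 2: r² + 14r + 49 = 0
Factored: (r + 7)² = 0
Repeated root: r = -7
General solution: y = (C₁ + C₂x)e^(-7x)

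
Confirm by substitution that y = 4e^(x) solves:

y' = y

Verification:
y = 4e^(x)
y' = 4e^(x)
y = 4e^(x)
y' = y ✓

Yes, it is a solution.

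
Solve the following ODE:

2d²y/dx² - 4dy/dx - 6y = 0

Characteristic equation: 2r² - 4r - 6 = 0
Divide by 2: r² - 2r - 3 = 0
Roots: r = 3, -1 (distinct real)
General solution: y = C₁e^(3x) + C₂e^(-x)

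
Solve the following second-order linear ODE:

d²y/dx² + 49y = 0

Characteristic equation: r² + 49 = 0
Roots: r = ±7i (complex conjugates)
General solution: y = C₁cos(7x) + C₂sin(7x)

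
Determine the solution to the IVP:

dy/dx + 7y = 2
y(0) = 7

General solution: y = 2/7 + Ce^(-7x)
Applying y(0) = 7: C = 7 - 2/7 = 47/7
Particular solution: y = 2/7 + (47/7)e^(-7x)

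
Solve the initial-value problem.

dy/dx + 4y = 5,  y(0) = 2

General solution: y = 5/4 + Ce^(-4x)
Applying y(0) = 2: C = 2 - 5/4 = 3/4
Particular solution: y = 5/4 + (3/4)e^(-4x)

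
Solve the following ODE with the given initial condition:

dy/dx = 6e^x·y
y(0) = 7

General solution: y = Ce^(6e^x)
Applying IC y(0) = 7:
Particular solution: y = 7e^(6(e^x - 1))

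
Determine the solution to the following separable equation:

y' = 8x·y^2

Separating variables and integrating:
-1/y = 4x^2 + C

General solution: y^-1 = -4x^2 + C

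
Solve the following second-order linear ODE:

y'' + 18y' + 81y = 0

Characteristic equation: r² + 18r + 81 = 0
Factored: (r + 9)² = 0
Repeated root: r = -9
General solution: y = (C₁ + C₂x)e^(-9x)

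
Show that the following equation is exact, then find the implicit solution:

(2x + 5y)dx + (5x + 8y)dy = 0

Verify exactness: ∂M/∂y = ∂N/∂x ✓
Find F(x,y) such that ∂F/∂x = M, ∂F/∂y = N
Solution: x² + 5xy + 4y² = C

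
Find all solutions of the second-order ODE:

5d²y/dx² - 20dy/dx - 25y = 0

Characteristic equation: 5r² - 20r - 25 = 0
Divide by 5: r² - 4r - 5 = 0
Roots: r = 5, -1 (distinct real)
General solution: y = C₁e^(5x) + C₂e^(-x)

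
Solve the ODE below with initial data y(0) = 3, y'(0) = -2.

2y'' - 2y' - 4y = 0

General solution: y = C₁e^(2x) + C₂e^(-x)
Applying ICs: C₁ = 1/3, C₂ = 8/3
Particular solution: y = (1/3)e^(2x) + (8/3)e^(-x)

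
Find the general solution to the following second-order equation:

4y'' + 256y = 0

Characteristic equation: 4r² + 256 = 0
Divide by 4: r² + 64 = 0
Roots: r = ±8i (complex conjugates)
General solution: y = C₁cos(8x) + C₂sin(8x)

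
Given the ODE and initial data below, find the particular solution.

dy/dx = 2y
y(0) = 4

General solution: y = Ce^(2x)
Applying IC y(0) = 4:
Particular solution: y = 4e^(2x)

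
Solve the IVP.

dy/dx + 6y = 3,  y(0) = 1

General solution: y = 1/2 + Ce^(-6x)
Applying y(0) = 1: C = 1 - 1/2 = 1/2
Particular solution: y = 1/2 + (1/2)e^(-6x)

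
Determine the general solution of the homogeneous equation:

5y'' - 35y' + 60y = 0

Characteristic equation: 5r² - 35r + 60 = 0
Divide by 5: r² - 7r + 12 = 0
Roots: r = 3, 4 (distinct real)
General solution: y = C₁e^(3x) + C₂e^(4x)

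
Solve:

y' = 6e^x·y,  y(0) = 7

General solution: y = Ce^(6e^x)
Applying IC y(0) = 7:
Particular solution: y = 7e^(6(e^x - 1))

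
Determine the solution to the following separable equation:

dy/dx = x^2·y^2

Separating variables and integrating:
-1/y = x^3/3 + C

General solution: y^-1 = (-1/3)x^3 + C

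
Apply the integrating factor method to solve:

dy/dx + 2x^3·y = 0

Using integrating factor method:

General solution: y = Ce^(-x^4/2)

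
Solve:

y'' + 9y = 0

Characteristic equation: r² + 9 = 0
Roots: r = ±3i (complex conjugates)
General solution: y = C₁cos(3x) + C₂sin(3x)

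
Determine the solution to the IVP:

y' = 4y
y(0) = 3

General solution: y = Ce^(4x)
Applying IC y(0) = 3:
Particular solution: y = 3e^(4x)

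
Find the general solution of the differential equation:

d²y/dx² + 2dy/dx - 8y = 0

Characteristic equation: r² + 2r - 8 = 0
Roots: r = 2, -4 (distinct real)
General solution: y = C₁e^(2x) + C₂e^(-4x)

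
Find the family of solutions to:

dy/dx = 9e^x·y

Separating variables and integrating:
ln|y| = 9e^x + C

General solution: y = Ce^(9e^x)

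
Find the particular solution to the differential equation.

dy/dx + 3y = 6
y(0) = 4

General solution: y = 2 + Ce^(-3x)
Applying y(0) = 4: C = 4 - 2 = 2
Particular solution: y = 2 + 2e^(-3x)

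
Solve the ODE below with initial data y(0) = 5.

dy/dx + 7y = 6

General solution: y = 6/7 + Ce^(-7x)
Applying y(0) = 5: C = 5 - 6/7 = 29/7
Particular solution: y = 6/7 + (29/7)e^(-7x)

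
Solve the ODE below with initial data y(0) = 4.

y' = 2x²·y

General solution: y = Ce^(2x³/3)
Applying IC y(0) = 4:
Particular solution: y = 4e^(2x³/3)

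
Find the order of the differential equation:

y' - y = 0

The order is 1 (highest derivative is of order 1).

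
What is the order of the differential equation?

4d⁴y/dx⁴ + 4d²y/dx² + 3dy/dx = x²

The order is 4 (highest derivative is of order 4).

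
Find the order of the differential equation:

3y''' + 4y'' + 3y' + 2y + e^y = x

The order is 3 (highest derivative is of order 3).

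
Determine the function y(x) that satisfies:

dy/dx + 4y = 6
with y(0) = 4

General solution: y = 3/2 + Ce^(-4x)
Applying y(0) = 4: C = 4 - 3/2 = 5/2
Particular solution: y = 3/2 + (5/2)e^(-4x)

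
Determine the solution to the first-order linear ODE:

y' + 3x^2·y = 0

Using integrating factor method:

General solution: y = Ce^(-x^3)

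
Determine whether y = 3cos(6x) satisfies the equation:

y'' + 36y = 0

Verification:
y'' = -108cos(6x)
y'' + 36y = 0 ✓

Yes, it is a solution.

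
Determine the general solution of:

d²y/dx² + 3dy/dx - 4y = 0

Characteristic equation: r² + 3r - 4 = 0
Roots: r = 1, -4 (distinct real)
General solution: y = C₁e^x + C₂e^(-4x)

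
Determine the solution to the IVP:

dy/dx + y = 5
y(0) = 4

General solution: y = 5 + Ce^(-x)
Applying y(0) = 4: C = 4 - 5 = -1
Particular solution: y = 5 - e^(-x)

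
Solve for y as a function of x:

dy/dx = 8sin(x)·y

Separating variables and integrating:
ln|y| = -8cos(x) + C

General solution: y = Ce^(-8cos(x))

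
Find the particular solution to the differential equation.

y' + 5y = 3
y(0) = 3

General solution: y = 3/5 + Ce^(-5x)
Applying y(0) = 3: C = 3 - 3/5 = 12/5
Particular solution: y = 3/5 + (12/5)e^(-5x)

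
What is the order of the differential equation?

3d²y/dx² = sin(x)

The order is 2 (highest derivative is of order 2).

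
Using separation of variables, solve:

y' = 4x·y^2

Separating variables and integrating:
-1/y = 2x^2 + C

General solution: y^-1 = -2x^2 + C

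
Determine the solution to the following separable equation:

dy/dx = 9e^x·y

Separating variables and integrating:
ln|y| = 9e^x + C

General solution: y = Ce^(9e^x)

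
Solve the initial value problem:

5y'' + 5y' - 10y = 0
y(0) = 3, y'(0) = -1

General solution: y = C₁e^x + C₂e^(-2x)
Applying ICs: C₁ = 5/3, C₂ = 4/3
Particular solution: y = (5/3)e^x + (4/3)e^(-2x)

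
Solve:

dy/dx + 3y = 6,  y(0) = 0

General solution: y = 2 + Ce^(-3x)
Applying y(0) = 0: C = 0 - 2 = -2
Particular solution: y = 2 - 2e^(-3x)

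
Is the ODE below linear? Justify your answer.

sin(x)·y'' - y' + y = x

Yes. Linear (y and its derivatives appear to the first power only, no products of y terms)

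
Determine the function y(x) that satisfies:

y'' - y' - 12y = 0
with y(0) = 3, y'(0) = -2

General solution: y = C₁e^(4x) + C₂e^(-3x)
Applying ICs: C₁ = 1, C₂ = 2
Particular solution: y = e^(4x) + 2e^(-3x)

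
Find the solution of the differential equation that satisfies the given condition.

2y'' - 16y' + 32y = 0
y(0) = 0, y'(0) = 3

General solution: y = (C₁ + C₂x)e^(4x)
Repeated root r = 4
Applying ICs: C₁ = 0, C₂ = 3
Particular solution: y = 3xe^(4x)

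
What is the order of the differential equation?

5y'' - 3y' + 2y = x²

The order is 2 (highest derivative is of order 2).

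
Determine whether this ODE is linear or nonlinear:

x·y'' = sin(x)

Linear (y and its derivatives appear to the first power only, no products of y terms)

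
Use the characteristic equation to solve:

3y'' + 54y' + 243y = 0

Characteristic equation: 3r² + 54r + 243 = 0
Divide by 3: r² + 18r + 81 = 0
Factored: (r + 9)² = 0
Repeated root: r = -9
General solution: y = (C₁ + C₂x)e^(-9x)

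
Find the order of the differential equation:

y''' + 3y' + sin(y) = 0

The order is 3 (highest derivative is of order 3).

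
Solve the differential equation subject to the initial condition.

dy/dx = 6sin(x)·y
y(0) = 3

General solution: y = Ce^(-6cos(x))
Applying IC y(0) = 3:
Particular solution: y = 3e^(6(1-cos(x)))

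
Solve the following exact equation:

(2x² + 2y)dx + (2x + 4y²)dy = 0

Verify exactness: ∂M/∂y = ∂N/∂x ✓
Find F(x,y) such that ∂F/∂x = M, ∂F/∂y = N
Solution: 2x³/3 + 2xy + 4y³/3 = C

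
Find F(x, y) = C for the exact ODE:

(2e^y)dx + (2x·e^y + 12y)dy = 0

Verify exactness: ∂M/∂y = ∂N/∂x ✓
Find F(x,y) such that ∂F/∂x = M, ∂F/∂y = N
Solution: 2x·e^y + 6y² = C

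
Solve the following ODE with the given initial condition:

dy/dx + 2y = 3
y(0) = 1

General solution: y = 3/2 + Ce^(-2x)
Applying y(0) = 1: C = 1 - 3/2 = -1/2
Particular solution: y = 3/2 - (1/2)e^(-2x)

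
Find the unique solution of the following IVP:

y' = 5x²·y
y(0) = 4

General solution: y = Ce^(5x³/3)
Applying IC y(0) = 4:
Particular solution: y = 4e^(5x³/3)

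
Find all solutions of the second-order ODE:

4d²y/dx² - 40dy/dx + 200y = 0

Characteristic equation: 4r² - 40r + 200 = 0
Divide by 4: r² - 10r + 50 = 0
Roots: r = 5 ± 5i (complex conjugates)
General solution: y = e^(5x)(C₁cos(5x) + C₂sin(5x))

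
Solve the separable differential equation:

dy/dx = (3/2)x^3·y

Separating variables and integrating:
ln|y| = 3x^4/8 + C

General solution: y = Ce^(3x^4/8)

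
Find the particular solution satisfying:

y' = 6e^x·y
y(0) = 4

General solution: y = Ce^(6e^x)
Applying IC y(0) = 4:
Particular solution: y = 4e^(6(e^x - 1))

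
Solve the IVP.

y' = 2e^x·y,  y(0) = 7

General solution: y = Ce^(2e^x)
Applying IC y(0) = 7:
Particular solution: y = 7e^(2(e^x - 1))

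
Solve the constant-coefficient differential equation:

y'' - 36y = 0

Characteristic equation: r² - 36 = 0
Roots: r = 6, -6 (distinct real)
General solution: y = C₁e^(6x) + C₂e^(-6x)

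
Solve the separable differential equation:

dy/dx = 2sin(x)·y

Separating variables and integrating:
ln|y| = -2cos(x) + C

General solution: y = Ce^(-2cos(x))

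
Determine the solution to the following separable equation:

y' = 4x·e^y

Separating variables and integrating:
-e^(-y) = 2x² + C

General solution: y = -ln(C - 2x²)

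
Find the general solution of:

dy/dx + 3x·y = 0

Using integrating factor method:

General solution: y = Ce^(-3x^2/2)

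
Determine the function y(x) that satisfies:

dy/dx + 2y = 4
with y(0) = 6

General solution: y = 2 + Ce^(-2x)
Applying y(0) = 6: C = 6 - 2 = 4
Particular solution: y = 2 + 4e^(-2x)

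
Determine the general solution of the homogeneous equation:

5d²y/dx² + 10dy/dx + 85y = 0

Characteristic equation: 5r² + 10r + 85 = 0
Divide by 5: r² + 2r + 17 = 0
Roots: r = -1 ± 4i (complex conjugates)
General solution: y = e^(-x)(C₁cos(4x) + C₂sin(4x))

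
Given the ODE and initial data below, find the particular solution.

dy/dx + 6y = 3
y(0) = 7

General solution: y = 1/2 + Ce^(-6x)
Applying y(0) = 7: C = 7 - 1/2 = 13/2
Particular solution: y = 1/2 + (13/2)e^(-6x)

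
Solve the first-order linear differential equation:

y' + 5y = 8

Using integrating factor method:

General solution: y = 8/5 + Ce^(-5x)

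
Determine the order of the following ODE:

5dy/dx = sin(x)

The order is 1 (highest derivative is of order 1).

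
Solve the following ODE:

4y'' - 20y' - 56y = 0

Characteristic equation: 4r² - 20r - 56 = 0
Divide by 4: r² - 5r - 14 = 0
Roots: r = 7, -2 (distinct real)
General solution: y = C₁e^(7x) + C₂e^(-2x)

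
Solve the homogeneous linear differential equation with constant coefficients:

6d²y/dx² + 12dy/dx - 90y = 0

Characteristic equation: 6r² + 12r - 90 = 0
Divide by 6: r² + 2r - 15 = 0
Roots: r = 3, -5 (distinct real)
General solution: y = C₁e^(3x) + C₂e^(-5x)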